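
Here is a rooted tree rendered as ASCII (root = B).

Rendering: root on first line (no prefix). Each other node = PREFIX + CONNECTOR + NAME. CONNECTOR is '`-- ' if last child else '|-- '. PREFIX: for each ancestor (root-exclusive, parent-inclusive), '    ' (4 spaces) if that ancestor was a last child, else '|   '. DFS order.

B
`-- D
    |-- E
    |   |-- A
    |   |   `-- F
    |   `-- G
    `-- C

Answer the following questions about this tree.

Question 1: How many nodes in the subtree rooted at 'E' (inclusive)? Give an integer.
Answer: 4

Derivation:
Subtree rooted at E contains: A, E, F, G
Count = 4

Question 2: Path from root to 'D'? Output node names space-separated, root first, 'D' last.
Walk down from root: B -> D

Answer: B D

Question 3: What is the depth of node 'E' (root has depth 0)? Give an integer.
Path from root to E: B -> D -> E
Depth = number of edges = 2

Answer: 2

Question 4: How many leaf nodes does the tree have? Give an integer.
Leaves (nodes with no children): C, F, G

Answer: 3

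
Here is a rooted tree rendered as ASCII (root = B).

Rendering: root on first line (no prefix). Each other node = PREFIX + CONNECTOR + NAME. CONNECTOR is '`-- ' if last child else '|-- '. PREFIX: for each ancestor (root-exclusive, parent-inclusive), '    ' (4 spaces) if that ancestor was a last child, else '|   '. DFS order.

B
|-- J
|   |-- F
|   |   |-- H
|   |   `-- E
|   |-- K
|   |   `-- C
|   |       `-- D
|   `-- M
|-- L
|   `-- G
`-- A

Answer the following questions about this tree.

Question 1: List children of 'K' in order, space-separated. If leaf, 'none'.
Node K's children (from adjacency): C

Answer: C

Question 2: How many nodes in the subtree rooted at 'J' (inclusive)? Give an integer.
Answer: 8

Derivation:
Subtree rooted at J contains: C, D, E, F, H, J, K, M
Count = 8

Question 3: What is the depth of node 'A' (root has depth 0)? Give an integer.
Answer: 1

Derivation:
Path from root to A: B -> A
Depth = number of edges = 1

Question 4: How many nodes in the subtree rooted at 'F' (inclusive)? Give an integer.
Subtree rooted at F contains: E, F, H
Count = 3

Answer: 3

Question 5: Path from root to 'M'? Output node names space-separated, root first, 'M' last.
Answer: B J M

Derivation:
Walk down from root: B -> J -> M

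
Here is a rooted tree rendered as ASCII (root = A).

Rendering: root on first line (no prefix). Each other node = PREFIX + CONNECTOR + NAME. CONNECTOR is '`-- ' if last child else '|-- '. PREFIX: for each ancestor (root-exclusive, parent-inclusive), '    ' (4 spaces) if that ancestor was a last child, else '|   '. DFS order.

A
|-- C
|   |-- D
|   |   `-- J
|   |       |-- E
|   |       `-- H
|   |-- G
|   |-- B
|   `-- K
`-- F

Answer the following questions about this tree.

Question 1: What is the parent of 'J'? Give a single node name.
Scan adjacency: J appears as child of D

Answer: D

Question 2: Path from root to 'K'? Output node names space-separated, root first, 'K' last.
Walk down from root: A -> C -> K

Answer: A C K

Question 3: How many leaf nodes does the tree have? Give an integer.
Answer: 6

Derivation:
Leaves (nodes with no children): B, E, F, G, H, K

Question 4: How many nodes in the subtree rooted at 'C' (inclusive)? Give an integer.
Answer: 8

Derivation:
Subtree rooted at C contains: B, C, D, E, G, H, J, K
Count = 8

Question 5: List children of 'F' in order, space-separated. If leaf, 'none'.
Node F's children (from adjacency): (leaf)

Answer: none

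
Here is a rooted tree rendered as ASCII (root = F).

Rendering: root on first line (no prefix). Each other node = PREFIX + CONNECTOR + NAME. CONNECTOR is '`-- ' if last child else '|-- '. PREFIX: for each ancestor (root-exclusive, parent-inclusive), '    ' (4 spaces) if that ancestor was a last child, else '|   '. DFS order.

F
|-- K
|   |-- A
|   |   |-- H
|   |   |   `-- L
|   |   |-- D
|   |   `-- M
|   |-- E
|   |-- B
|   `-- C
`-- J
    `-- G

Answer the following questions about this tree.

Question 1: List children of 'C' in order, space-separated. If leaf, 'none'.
Node C's children (from adjacency): (leaf)

Answer: none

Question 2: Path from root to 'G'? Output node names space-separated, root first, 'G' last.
Walk down from root: F -> J -> G

Answer: F J G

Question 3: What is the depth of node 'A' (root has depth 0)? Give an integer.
Path from root to A: F -> K -> A
Depth = number of edges = 2

Answer: 2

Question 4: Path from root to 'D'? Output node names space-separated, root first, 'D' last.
Walk down from root: F -> K -> A -> D

Answer: F K A D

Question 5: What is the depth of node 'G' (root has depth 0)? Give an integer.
Answer: 2

Derivation:
Path from root to G: F -> J -> G
Depth = number of edges = 2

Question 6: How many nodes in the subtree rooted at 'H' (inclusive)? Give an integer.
Answer: 2

Derivation:
Subtree rooted at H contains: H, L
Count = 2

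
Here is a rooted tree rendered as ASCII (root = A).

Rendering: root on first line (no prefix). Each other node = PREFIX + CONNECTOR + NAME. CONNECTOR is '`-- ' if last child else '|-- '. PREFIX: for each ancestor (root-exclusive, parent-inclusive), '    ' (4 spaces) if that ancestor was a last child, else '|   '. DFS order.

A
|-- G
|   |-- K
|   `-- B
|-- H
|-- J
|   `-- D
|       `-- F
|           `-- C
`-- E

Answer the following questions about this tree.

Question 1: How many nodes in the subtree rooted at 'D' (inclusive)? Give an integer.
Subtree rooted at D contains: C, D, F
Count = 3

Answer: 3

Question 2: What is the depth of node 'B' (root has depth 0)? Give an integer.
Path from root to B: A -> G -> B
Depth = number of edges = 2

Answer: 2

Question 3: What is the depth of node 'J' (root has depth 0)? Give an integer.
Answer: 1

Derivation:
Path from root to J: A -> J
Depth = number of edges = 1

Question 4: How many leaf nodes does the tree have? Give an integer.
Leaves (nodes with no children): B, C, E, H, K

Answer: 5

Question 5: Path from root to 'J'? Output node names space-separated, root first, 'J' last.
Walk down from root: A -> J

Answer: A J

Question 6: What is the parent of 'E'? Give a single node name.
Answer: A

Derivation:
Scan adjacency: E appears as child of A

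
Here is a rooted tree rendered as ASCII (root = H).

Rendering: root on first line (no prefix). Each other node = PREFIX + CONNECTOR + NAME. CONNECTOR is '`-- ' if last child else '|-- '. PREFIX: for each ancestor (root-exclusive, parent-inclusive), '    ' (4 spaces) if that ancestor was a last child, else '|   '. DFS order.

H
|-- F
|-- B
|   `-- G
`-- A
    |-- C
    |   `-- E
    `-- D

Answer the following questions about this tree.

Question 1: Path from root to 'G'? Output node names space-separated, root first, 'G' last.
Answer: H B G

Derivation:
Walk down from root: H -> B -> G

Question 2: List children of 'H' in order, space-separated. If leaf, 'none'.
Node H's children (from adjacency): F, B, A

Answer: F B A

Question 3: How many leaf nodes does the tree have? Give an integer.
Leaves (nodes with no children): D, E, F, G

Answer: 4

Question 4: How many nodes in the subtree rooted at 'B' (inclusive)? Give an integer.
Subtree rooted at B contains: B, G
Count = 2

Answer: 2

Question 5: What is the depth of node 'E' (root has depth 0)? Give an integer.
Path from root to E: H -> A -> C -> E
Depth = number of edges = 3

Answer: 3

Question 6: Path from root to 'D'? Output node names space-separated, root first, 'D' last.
Walk down from root: H -> A -> D

Answer: H A D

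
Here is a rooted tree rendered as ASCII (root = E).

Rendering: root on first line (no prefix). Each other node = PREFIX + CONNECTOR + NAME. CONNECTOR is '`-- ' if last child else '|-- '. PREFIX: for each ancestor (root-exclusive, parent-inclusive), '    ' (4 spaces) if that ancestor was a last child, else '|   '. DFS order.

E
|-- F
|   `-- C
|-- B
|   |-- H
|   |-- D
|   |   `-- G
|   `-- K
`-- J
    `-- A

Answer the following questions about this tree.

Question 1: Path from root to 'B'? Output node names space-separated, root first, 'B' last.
Walk down from root: E -> B

Answer: E B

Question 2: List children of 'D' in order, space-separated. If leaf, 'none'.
Answer: G

Derivation:
Node D's children (from adjacency): G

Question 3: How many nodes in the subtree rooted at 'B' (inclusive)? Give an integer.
Subtree rooted at B contains: B, D, G, H, K
Count = 5

Answer: 5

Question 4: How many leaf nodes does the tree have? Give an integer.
Answer: 5

Derivation:
Leaves (nodes with no children): A, C, G, H, K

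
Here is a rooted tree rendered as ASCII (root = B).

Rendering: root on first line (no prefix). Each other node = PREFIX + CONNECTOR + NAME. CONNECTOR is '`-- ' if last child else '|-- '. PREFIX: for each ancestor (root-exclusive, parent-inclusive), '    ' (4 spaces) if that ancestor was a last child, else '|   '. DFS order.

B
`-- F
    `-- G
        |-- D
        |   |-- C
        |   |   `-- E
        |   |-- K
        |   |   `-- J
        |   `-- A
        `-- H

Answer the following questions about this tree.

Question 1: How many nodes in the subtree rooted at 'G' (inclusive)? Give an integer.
Answer: 8

Derivation:
Subtree rooted at G contains: A, C, D, E, G, H, J, K
Count = 8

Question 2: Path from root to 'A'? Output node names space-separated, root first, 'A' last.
Walk down from root: B -> F -> G -> D -> A

Answer: B F G D A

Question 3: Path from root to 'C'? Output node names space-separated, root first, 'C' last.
Answer: B F G D C

Derivation:
Walk down from root: B -> F -> G -> D -> C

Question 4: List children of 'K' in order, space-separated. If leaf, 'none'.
Answer: J

Derivation:
Node K's children (from adjacency): J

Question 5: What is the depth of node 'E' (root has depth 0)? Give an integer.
Path from root to E: B -> F -> G -> D -> C -> E
Depth = number of edges = 5

Answer: 5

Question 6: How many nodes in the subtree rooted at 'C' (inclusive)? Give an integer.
Answer: 2

Derivation:
Subtree rooted at C contains: C, E
Count = 2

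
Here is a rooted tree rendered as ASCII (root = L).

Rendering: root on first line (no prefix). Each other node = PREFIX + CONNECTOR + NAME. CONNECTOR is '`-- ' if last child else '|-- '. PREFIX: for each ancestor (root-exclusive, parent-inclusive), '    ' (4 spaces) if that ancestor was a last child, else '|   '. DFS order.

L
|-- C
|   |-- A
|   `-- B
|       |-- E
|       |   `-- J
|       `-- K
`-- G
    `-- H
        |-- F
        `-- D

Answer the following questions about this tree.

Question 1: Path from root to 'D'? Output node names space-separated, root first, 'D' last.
Walk down from root: L -> G -> H -> D

Answer: L G H D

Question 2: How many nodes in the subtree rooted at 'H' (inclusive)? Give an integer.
Answer: 3

Derivation:
Subtree rooted at H contains: D, F, H
Count = 3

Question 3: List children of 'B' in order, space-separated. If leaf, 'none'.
Node B's children (from adjacency): E, K

Answer: E K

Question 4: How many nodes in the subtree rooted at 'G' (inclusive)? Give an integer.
Answer: 4

Derivation:
Subtree rooted at G contains: D, F, G, H
Count = 4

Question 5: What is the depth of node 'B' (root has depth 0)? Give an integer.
Answer: 2

Derivation:
Path from root to B: L -> C -> B
Depth = number of edges = 2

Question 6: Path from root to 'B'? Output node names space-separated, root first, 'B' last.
Walk down from root: L -> C -> B

Answer: L C B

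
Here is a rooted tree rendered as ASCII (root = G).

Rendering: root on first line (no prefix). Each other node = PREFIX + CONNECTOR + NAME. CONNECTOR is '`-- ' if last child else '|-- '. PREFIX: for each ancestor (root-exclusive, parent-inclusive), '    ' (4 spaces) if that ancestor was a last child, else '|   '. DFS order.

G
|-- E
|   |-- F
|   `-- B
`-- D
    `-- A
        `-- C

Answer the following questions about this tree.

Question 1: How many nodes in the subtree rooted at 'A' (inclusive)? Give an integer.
Answer: 2

Derivation:
Subtree rooted at A contains: A, C
Count = 2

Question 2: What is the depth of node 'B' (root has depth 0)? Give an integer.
Answer: 2

Derivation:
Path from root to B: G -> E -> B
Depth = number of edges = 2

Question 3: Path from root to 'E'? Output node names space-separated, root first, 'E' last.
Answer: G E

Derivation:
Walk down from root: G -> E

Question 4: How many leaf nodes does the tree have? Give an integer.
Answer: 3

Derivation:
Leaves (nodes with no children): B, C, F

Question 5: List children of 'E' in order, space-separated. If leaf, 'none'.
Node E's children (from adjacency): F, B

Answer: F B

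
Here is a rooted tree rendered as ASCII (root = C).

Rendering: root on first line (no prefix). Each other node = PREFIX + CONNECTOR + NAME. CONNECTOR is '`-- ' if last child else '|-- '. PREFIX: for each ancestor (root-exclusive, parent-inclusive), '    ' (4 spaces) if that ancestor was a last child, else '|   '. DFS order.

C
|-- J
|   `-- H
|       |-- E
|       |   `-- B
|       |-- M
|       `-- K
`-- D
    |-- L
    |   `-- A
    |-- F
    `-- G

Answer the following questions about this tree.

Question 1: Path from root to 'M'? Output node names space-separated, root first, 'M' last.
Answer: C J H M

Derivation:
Walk down from root: C -> J -> H -> M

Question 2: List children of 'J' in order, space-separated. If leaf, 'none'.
Node J's children (from adjacency): H

Answer: H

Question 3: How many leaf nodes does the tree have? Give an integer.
Answer: 6

Derivation:
Leaves (nodes with no children): A, B, F, G, K, M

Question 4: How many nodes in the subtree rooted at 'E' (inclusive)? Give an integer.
Answer: 2

Derivation:
Subtree rooted at E contains: B, E
Count = 2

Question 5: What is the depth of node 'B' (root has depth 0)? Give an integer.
Answer: 4

Derivation:
Path from root to B: C -> J -> H -> E -> B
Depth = number of edges = 4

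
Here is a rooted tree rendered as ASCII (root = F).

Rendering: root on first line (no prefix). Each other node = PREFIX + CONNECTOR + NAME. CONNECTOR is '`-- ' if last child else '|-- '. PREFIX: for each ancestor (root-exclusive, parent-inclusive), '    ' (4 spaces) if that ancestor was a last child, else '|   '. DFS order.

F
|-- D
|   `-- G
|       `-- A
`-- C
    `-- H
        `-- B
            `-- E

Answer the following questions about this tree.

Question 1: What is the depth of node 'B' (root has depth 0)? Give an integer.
Answer: 3

Derivation:
Path from root to B: F -> C -> H -> B
Depth = number of edges = 3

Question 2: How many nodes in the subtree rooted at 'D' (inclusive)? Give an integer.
Subtree rooted at D contains: A, D, G
Count = 3

Answer: 3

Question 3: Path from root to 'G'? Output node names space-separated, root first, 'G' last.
Answer: F D G

Derivation:
Walk down from root: F -> D -> G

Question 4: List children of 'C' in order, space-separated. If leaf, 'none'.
Answer: H

Derivation:
Node C's children (from adjacency): H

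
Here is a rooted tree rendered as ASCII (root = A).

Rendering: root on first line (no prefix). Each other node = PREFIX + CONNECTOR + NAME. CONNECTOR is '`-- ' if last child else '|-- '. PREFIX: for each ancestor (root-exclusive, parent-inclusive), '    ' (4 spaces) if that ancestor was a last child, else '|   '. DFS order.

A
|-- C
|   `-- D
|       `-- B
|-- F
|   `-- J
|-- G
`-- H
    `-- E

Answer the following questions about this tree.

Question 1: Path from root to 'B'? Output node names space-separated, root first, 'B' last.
Answer: A C D B

Derivation:
Walk down from root: A -> C -> D -> B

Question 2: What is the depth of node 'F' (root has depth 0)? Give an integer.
Path from root to F: A -> F
Depth = number of edges = 1

Answer: 1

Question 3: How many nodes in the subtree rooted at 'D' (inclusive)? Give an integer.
Subtree rooted at D contains: B, D
Count = 2

Answer: 2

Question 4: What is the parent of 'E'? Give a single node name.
Scan adjacency: E appears as child of H

Answer: H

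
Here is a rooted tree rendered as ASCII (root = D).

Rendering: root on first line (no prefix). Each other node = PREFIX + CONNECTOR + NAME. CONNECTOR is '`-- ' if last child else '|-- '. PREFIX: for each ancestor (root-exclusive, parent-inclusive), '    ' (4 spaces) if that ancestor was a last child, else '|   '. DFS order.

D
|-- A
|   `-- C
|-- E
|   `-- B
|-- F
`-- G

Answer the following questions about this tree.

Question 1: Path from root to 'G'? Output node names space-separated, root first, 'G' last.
Walk down from root: D -> G

Answer: D G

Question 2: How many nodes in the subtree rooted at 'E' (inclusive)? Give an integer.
Answer: 2

Derivation:
Subtree rooted at E contains: B, E
Count = 2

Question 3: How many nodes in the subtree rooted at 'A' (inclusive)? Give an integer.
Answer: 2

Derivation:
Subtree rooted at A contains: A, C
Count = 2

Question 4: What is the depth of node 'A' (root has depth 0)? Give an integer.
Answer: 1

Derivation:
Path from root to A: D -> A
Depth = number of edges = 1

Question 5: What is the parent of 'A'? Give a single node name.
Answer: D

Derivation:
Scan adjacency: A appears as child of D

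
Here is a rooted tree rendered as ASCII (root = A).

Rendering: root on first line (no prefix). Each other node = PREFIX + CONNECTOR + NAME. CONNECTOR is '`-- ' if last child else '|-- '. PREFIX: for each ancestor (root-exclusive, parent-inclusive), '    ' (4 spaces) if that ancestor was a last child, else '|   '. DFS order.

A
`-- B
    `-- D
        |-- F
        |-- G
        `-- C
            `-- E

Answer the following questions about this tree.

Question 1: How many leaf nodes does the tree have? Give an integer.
Answer: 3

Derivation:
Leaves (nodes with no children): E, F, G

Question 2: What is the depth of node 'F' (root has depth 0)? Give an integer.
Path from root to F: A -> B -> D -> F
Depth = number of edges = 3

Answer: 3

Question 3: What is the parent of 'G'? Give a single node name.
Scan adjacency: G appears as child of D

Answer: D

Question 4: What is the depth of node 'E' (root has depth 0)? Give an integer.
Answer: 4

Derivation:
Path from root to E: A -> B -> D -> C -> E
Depth = number of edges = 4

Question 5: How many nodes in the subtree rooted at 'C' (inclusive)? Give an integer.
Subtree rooted at C contains: C, E
Count = 2

Answer: 2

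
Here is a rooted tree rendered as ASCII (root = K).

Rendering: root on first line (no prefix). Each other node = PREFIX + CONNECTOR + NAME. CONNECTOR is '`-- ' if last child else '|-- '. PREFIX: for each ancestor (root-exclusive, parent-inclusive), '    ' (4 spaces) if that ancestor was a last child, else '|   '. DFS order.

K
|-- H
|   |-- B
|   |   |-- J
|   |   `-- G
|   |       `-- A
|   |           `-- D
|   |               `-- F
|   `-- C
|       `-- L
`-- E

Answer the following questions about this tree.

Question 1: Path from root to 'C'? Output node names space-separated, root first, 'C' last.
Answer: K H C

Derivation:
Walk down from root: K -> H -> C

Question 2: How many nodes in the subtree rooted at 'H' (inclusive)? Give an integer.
Subtree rooted at H contains: A, B, C, D, F, G, H, J, L
Count = 9

Answer: 9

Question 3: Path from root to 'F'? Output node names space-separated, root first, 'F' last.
Walk down from root: K -> H -> B -> G -> A -> D -> F

Answer: K H B G A D F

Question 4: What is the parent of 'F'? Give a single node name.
Scan adjacency: F appears as child of D

Answer: D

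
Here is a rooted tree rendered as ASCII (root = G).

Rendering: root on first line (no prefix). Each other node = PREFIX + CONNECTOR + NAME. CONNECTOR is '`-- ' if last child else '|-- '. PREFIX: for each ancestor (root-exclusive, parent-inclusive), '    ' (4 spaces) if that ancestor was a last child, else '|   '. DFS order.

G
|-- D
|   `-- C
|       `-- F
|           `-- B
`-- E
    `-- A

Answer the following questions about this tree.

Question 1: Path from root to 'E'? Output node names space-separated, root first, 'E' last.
Walk down from root: G -> E

Answer: G E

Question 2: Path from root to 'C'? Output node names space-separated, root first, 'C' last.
Answer: G D C

Derivation:
Walk down from root: G -> D -> C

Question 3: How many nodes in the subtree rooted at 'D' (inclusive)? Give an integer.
Subtree rooted at D contains: B, C, D, F
Count = 4

Answer: 4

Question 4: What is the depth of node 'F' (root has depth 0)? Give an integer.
Path from root to F: G -> D -> C -> F
Depth = number of edges = 3

Answer: 3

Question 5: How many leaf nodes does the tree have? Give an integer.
Leaves (nodes with no children): A, B

Answer: 2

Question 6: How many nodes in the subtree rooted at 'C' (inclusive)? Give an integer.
Subtree rooted at C contains: B, C, F
Count = 3

Answer: 3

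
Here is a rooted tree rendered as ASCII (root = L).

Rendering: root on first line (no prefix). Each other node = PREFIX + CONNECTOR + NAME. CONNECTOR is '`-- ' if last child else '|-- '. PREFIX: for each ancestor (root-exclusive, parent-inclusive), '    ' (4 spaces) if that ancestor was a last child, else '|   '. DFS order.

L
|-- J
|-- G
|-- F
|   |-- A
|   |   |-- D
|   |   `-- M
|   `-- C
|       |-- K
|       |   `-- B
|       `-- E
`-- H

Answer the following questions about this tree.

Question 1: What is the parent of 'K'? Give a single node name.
Answer: C

Derivation:
Scan adjacency: K appears as child of C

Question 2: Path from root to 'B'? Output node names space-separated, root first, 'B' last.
Answer: L F C K B

Derivation:
Walk down from root: L -> F -> C -> K -> B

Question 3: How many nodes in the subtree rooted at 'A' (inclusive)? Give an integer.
Subtree rooted at A contains: A, D, M
Count = 3

Answer: 3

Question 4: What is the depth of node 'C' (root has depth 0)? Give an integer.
Path from root to C: L -> F -> C
Depth = number of edges = 2

Answer: 2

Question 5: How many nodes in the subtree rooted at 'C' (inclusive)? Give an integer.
Subtree rooted at C contains: B, C, E, K
Count = 4

Answer: 4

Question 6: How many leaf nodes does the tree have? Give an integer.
Answer: 7

Derivation:
Leaves (nodes with no children): B, D, E, G, H, J, M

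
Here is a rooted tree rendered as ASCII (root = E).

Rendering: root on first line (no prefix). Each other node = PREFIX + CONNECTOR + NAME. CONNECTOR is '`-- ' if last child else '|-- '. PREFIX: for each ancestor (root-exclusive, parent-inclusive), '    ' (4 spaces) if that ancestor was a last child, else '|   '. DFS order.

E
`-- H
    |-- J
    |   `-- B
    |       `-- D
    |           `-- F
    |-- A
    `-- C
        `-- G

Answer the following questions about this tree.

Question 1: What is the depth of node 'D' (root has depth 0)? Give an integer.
Path from root to D: E -> H -> J -> B -> D
Depth = number of edges = 4

Answer: 4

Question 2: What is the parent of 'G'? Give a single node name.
Answer: C

Derivation:
Scan adjacency: G appears as child of C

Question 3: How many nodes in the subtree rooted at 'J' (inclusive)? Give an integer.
Subtree rooted at J contains: B, D, F, J
Count = 4

Answer: 4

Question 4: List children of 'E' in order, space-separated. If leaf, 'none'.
Answer: H

Derivation:
Node E's children (from adjacency): H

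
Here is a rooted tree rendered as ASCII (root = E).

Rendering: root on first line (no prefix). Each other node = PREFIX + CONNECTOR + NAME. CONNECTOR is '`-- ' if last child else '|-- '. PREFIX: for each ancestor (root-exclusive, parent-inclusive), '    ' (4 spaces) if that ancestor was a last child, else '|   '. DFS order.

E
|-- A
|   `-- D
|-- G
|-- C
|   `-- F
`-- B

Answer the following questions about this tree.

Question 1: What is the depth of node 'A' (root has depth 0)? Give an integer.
Answer: 1

Derivation:
Path from root to A: E -> A
Depth = number of edges = 1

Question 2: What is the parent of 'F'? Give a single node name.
Answer: C

Derivation:
Scan adjacency: F appears as child of C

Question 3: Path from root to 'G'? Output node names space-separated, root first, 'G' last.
Walk down from root: E -> G

Answer: E G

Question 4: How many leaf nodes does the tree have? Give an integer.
Leaves (nodes with no children): B, D, F, G

Answer: 4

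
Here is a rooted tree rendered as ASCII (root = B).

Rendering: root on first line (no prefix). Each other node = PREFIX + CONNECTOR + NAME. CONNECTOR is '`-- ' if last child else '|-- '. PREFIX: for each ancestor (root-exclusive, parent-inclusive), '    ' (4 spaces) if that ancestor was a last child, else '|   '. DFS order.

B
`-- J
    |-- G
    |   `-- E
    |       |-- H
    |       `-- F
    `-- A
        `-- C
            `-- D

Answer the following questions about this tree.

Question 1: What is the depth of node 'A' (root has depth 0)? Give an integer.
Answer: 2

Derivation:
Path from root to A: B -> J -> A
Depth = number of edges = 2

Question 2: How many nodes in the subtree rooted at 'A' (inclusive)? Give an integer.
Answer: 3

Derivation:
Subtree rooted at A contains: A, C, D
Count = 3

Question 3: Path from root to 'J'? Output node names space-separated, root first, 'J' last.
Walk down from root: B -> J

Answer: B J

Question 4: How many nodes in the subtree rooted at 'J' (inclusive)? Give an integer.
Answer: 8

Derivation:
Subtree rooted at J contains: A, C, D, E, F, G, H, J
Count = 8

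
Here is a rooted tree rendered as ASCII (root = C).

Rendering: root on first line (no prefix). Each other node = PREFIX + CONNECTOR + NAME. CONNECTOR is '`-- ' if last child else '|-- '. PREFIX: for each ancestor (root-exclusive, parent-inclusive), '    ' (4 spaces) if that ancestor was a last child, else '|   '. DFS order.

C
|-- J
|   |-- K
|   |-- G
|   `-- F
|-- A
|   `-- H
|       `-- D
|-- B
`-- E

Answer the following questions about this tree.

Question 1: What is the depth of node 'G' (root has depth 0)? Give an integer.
Answer: 2

Derivation:
Path from root to G: C -> J -> G
Depth = number of edges = 2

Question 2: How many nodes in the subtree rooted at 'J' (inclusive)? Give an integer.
Answer: 4

Derivation:
Subtree rooted at J contains: F, G, J, K
Count = 4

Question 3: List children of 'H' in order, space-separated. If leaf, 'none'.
Node H's children (from adjacency): D

Answer: D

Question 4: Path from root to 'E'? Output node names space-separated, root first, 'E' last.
Walk down from root: C -> E

Answer: C E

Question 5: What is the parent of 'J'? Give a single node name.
Scan adjacency: J appears as child of C

Answer: C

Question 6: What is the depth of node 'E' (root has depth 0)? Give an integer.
Path from root to E: C -> E
Depth = number of edges = 1

Answer: 1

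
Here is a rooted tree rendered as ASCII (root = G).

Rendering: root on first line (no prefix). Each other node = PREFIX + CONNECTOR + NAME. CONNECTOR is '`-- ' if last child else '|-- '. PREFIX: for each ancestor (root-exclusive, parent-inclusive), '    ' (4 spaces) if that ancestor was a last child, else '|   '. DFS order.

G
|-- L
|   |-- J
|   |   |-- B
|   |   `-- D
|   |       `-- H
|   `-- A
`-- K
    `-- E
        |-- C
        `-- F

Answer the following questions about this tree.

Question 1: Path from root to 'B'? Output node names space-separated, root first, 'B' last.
Answer: G L J B

Derivation:
Walk down from root: G -> L -> J -> B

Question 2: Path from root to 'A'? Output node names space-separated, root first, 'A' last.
Walk down from root: G -> L -> A

Answer: G L A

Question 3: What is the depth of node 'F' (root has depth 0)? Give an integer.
Path from root to F: G -> K -> E -> F
Depth = number of edges = 3

Answer: 3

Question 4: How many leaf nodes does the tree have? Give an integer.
Leaves (nodes with no children): A, B, C, F, H

Answer: 5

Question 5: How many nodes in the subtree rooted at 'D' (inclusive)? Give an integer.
Answer: 2

Derivation:
Subtree rooted at D contains: D, H
Count = 2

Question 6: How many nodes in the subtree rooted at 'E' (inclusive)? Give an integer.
Subtree rooted at E contains: C, E, F
Count = 3

Answer: 3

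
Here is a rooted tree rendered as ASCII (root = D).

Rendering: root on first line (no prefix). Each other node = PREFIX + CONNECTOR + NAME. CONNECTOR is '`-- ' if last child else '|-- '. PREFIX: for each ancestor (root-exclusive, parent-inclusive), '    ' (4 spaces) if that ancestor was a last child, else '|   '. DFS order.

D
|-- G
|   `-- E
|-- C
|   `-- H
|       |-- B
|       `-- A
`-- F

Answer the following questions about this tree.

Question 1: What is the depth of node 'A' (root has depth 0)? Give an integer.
Answer: 3

Derivation:
Path from root to A: D -> C -> H -> A
Depth = number of edges = 3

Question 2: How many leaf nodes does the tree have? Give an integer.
Answer: 4

Derivation:
Leaves (nodes with no children): A, B, E, F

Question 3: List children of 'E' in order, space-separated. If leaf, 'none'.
Node E's children (from adjacency): (leaf)

Answer: none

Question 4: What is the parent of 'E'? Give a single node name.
Scan adjacency: E appears as child of G

Answer: G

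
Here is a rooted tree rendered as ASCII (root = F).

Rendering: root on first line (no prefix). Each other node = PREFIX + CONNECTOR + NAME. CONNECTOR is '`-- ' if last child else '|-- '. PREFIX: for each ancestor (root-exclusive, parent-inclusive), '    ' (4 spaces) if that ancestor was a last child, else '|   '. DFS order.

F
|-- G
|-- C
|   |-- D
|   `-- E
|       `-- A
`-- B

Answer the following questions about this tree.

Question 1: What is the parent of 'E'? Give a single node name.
Scan adjacency: E appears as child of C

Answer: C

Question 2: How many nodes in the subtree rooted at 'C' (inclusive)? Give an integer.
Subtree rooted at C contains: A, C, D, E
Count = 4

Answer: 4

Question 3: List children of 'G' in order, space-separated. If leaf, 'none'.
Node G's children (from adjacency): (leaf)

Answer: none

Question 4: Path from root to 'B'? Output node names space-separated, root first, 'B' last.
Answer: F B

Derivation:
Walk down from root: F -> B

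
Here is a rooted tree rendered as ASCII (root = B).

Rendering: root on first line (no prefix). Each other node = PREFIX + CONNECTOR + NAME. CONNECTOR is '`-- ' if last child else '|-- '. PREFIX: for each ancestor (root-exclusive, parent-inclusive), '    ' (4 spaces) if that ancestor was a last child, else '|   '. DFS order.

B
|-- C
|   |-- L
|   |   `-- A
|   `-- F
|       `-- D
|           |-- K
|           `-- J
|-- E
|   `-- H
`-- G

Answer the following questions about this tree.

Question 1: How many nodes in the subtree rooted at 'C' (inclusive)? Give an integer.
Answer: 7

Derivation:
Subtree rooted at C contains: A, C, D, F, J, K, L
Count = 7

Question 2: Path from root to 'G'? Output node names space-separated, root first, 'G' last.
Walk down from root: B -> G

Answer: B G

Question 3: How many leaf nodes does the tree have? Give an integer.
Leaves (nodes with no children): A, G, H, J, K

Answer: 5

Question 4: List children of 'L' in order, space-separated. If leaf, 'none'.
Answer: A

Derivation:
Node L's children (from adjacency): A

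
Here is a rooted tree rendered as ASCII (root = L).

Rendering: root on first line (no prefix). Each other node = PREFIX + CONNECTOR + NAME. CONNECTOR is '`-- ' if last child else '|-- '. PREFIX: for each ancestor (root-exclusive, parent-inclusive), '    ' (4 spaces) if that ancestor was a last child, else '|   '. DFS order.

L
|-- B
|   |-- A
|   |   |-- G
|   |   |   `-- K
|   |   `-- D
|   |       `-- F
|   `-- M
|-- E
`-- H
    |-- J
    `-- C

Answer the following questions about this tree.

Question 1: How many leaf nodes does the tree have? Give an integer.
Answer: 6

Derivation:
Leaves (nodes with no children): C, E, F, J, K, M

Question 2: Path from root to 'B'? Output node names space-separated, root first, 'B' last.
Walk down from root: L -> B

Answer: L B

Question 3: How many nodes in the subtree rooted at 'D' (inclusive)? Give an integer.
Answer: 2

Derivation:
Subtree rooted at D contains: D, F
Count = 2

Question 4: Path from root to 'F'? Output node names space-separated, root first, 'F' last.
Answer: L B A D F

Derivation:
Walk down from root: L -> B -> A -> D -> F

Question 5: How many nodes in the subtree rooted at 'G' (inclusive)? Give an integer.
Answer: 2

Derivation:
Subtree rooted at G contains: G, K
Count = 2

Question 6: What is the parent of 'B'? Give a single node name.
Answer: L

Derivation:
Scan adjacency: B appears as child of L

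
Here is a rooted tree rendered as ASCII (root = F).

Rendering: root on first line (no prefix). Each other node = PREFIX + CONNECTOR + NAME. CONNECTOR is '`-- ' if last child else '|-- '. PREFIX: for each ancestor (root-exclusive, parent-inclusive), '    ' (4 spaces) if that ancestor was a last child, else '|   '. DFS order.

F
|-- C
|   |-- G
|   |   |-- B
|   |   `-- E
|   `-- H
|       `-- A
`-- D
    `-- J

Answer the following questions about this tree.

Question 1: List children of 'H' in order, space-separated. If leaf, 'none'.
Node H's children (from adjacency): A

Answer: A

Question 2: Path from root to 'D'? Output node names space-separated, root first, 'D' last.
Answer: F D

Derivation:
Walk down from root: F -> D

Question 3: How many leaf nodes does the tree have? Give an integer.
Leaves (nodes with no children): A, B, E, J

Answer: 4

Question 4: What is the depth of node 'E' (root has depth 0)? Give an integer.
Path from root to E: F -> C -> G -> E
Depth = number of edges = 3

Answer: 3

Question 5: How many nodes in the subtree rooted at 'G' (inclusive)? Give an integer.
Subtree rooted at G contains: B, E, G
Count = 3

Answer: 3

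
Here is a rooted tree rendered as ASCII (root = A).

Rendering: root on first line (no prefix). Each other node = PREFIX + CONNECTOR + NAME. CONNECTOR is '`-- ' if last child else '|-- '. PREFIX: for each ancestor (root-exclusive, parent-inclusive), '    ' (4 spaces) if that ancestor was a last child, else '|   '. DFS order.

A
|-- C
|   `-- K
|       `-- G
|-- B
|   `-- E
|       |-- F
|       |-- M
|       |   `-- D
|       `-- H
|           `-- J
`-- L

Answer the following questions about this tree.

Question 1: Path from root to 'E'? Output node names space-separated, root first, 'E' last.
Walk down from root: A -> B -> E

Answer: A B E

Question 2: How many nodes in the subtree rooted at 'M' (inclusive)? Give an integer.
Answer: 2

Derivation:
Subtree rooted at M contains: D, M
Count = 2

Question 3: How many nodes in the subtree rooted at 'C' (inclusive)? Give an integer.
Answer: 3

Derivation:
Subtree rooted at C contains: C, G, K
Count = 3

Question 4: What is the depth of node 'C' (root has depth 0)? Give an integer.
Answer: 1

Derivation:
Path from root to C: A -> C
Depth = number of edges = 1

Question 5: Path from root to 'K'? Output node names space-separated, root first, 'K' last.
Answer: A C K

Derivation:
Walk down from root: A -> C -> K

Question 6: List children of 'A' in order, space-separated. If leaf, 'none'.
Node A's children (from adjacency): C, B, L

Answer: C B L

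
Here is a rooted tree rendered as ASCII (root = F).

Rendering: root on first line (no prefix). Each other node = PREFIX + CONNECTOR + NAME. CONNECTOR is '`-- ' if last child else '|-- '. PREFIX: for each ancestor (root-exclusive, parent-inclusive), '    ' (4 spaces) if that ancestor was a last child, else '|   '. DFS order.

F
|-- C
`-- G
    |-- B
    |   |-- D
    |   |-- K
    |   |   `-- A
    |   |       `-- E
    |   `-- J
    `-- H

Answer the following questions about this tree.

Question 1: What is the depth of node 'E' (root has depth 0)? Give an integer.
Path from root to E: F -> G -> B -> K -> A -> E
Depth = number of edges = 5

Answer: 5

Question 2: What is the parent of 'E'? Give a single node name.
Answer: A

Derivation:
Scan adjacency: E appears as child of A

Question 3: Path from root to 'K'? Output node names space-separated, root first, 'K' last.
Answer: F G B K

Derivation:
Walk down from root: F -> G -> B -> K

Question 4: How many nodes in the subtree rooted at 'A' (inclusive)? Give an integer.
Answer: 2

Derivation:
Subtree rooted at A contains: A, E
Count = 2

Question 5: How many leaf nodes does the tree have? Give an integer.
Leaves (nodes with no children): C, D, E, H, J

Answer: 5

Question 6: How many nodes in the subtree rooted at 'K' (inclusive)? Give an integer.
Answer: 3

Derivation:
Subtree rooted at K contains: A, E, K
Count = 3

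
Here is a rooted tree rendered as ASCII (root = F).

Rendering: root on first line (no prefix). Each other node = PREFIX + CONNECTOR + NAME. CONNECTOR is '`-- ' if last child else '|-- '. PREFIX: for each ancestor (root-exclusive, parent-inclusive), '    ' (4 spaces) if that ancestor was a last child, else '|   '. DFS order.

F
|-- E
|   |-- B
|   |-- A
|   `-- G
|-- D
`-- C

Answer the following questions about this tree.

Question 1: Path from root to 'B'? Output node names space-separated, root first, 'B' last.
Answer: F E B

Derivation:
Walk down from root: F -> E -> B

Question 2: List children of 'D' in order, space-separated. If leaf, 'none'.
Node D's children (from adjacency): (leaf)

Answer: none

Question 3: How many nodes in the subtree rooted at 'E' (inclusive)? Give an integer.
Answer: 4

Derivation:
Subtree rooted at E contains: A, B, E, G
Count = 4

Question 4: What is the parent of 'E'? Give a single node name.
Scan adjacency: E appears as child of F

Answer: F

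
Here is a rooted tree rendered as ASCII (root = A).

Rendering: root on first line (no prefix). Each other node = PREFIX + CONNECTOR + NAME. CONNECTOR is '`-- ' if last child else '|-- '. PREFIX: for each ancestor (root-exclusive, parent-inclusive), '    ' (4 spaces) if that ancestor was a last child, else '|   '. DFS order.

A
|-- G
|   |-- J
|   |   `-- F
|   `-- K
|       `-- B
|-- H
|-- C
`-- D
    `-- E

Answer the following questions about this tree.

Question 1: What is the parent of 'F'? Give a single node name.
Scan adjacency: F appears as child of J

Answer: J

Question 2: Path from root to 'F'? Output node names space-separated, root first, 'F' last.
Answer: A G J F

Derivation:
Walk down from root: A -> G -> J -> F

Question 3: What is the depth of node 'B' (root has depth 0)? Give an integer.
Path from root to B: A -> G -> K -> B
Depth = number of edges = 3

Answer: 3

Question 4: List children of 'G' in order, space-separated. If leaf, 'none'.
Answer: J K

Derivation:
Node G's children (from adjacency): J, K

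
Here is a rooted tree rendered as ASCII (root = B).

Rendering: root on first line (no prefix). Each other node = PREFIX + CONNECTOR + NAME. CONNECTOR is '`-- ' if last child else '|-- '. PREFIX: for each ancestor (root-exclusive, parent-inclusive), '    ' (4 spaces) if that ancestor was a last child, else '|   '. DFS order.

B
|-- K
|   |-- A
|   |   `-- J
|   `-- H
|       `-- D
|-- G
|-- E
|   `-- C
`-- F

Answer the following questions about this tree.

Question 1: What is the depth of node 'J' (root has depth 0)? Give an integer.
Path from root to J: B -> K -> A -> J
Depth = number of edges = 3

Answer: 3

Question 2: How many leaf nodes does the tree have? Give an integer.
Answer: 5

Derivation:
Leaves (nodes with no children): C, D, F, G, J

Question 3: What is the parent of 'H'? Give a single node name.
Scan adjacency: H appears as child of K

Answer: K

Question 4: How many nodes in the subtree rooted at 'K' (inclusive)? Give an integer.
Answer: 5

Derivation:
Subtree rooted at K contains: A, D, H, J, K
Count = 5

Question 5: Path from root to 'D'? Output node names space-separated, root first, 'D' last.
Answer: B K H D

Derivation:
Walk down from root: B -> K -> H -> D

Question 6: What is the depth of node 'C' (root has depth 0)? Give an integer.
Path from root to C: B -> E -> C
Depth = number of edges = 2

Answer: 2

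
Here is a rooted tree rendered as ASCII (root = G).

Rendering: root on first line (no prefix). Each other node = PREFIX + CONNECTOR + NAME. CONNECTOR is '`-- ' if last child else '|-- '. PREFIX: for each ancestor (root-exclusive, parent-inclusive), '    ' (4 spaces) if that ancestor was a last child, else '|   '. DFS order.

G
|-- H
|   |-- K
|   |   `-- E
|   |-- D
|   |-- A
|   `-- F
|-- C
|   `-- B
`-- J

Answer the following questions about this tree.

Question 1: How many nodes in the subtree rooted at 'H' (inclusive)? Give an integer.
Answer: 6

Derivation:
Subtree rooted at H contains: A, D, E, F, H, K
Count = 6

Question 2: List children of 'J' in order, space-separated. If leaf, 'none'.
Node J's children (from adjacency): (leaf)

Answer: none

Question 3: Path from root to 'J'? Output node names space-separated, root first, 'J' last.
Walk down from root: G -> J

Answer: G J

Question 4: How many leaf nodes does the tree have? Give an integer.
Leaves (nodes with no children): A, B, D, E, F, J

Answer: 6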